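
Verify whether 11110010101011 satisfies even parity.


Number of 1s: 9

No, parity error (9 ones)


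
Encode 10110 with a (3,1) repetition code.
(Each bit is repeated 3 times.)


Each bit -> 3 copies

111000111111000


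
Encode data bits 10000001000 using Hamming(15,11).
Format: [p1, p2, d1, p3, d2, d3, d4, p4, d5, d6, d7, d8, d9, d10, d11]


Parity bits: p1=1, p2=1, p3=1, p4=1

111100010001000


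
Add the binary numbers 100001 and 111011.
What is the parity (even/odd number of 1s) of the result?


100001 = 33
111011 = 59
Sum = 92 = 1011100
1s count = 4

even parity (4 ones in 1011100)


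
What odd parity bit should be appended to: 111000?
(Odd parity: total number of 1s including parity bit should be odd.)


Number of 1s in data: 3
Parity bit: 0

0


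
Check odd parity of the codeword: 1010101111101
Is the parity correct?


Number of 1s: 9

Yes, parity is correct (9 ones)


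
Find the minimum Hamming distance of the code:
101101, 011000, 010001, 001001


Comparing all pairs, minimum distance: 2
Can detect 1 errors, correct 0 errors

2


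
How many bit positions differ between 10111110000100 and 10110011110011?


XOR: 00001101110111
Count of 1s: 8

8


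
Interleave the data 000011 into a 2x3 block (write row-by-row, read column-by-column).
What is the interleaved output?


Matrix:
  000
  011
Read columns: 000101

000101


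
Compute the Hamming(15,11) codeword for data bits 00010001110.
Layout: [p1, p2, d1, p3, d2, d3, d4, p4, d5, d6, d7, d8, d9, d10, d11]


Parity bits: p1=0, p2=0, p3=0, p4=1

000000110001110


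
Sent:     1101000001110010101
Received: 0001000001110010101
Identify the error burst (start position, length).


XOR: 1100000000000000000

Burst at position 0, length 2


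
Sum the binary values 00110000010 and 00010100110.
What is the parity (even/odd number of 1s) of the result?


00110000010 = 386
00010100110 = 166
Sum = 552 = 1000101000
1s count = 3

odd parity (3 ones in 1000101000)


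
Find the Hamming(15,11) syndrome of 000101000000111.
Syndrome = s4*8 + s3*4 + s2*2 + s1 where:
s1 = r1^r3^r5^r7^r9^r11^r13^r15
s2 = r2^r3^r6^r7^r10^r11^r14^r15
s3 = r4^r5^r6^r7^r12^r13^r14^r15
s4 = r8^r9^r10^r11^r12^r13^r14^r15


s1=0, s2=1, s3=1, s4=1

Syndrome = 14 (error at position 14)


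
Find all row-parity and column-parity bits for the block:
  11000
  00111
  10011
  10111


Row parities: 0110
Column parities: 11011

Row P: 0110, Col P: 11011, Corner: 0


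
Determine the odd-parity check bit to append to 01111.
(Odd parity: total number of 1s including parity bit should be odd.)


Number of 1s in data: 4
Parity bit: 1

1


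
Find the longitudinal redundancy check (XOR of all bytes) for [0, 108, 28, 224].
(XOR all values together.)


XOR chain: 0 ^ 108 ^ 28 ^ 224 = 144

144


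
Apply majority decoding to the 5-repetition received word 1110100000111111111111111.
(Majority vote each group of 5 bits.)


Groups: 11101, 00000, 11111, 11111, 11111
Majority votes: 10111

10111


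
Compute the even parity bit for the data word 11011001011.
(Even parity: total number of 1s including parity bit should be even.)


Number of 1s in data: 7
Parity bit: 1

1


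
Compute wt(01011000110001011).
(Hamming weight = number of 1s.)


Counting 1s in 01011000110001011

8


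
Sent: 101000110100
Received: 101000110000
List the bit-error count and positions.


XOR: 000000000100

1 error(s) at position(s): 9


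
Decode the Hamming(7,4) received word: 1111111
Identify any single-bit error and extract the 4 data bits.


Syndrome = 0: no error detected

Data: 1111 (no errors)


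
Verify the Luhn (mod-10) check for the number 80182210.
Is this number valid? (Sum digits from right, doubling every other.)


Luhn sum = 25
25 mod 10 = 5

Invalid (Luhn sum mod 10 = 5)


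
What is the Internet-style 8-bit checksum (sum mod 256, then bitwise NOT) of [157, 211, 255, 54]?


Sum = 677 mod 256 = 165
Complement = 90

90


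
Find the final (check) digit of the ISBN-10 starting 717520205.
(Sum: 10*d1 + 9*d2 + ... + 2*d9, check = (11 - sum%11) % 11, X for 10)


Weighted sum: 200
200 mod 11 = 2

Check digit: 9


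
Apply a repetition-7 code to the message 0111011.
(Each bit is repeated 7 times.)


Each bit -> 7 copies

0000000111111111111111111111000000011111111111111


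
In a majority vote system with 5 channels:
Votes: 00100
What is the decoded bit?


Ones: 1 out of 5
Threshold: 3

0 (1/5 voted 1)


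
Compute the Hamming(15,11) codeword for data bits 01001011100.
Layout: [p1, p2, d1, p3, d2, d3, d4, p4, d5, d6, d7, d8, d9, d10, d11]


Parity bits: p1=0, p2=1, p3=1, p4=0

010110001011100


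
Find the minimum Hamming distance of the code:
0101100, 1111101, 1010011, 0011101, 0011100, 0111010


Comparing all pairs, minimum distance: 1
Can detect 0 errors, correct 0 errors

1


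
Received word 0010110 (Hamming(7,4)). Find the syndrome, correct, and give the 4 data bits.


Syndrome = 0: no error detected

Data: 1110 (no errors)


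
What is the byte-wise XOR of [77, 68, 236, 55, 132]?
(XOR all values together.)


XOR chain: 77 ^ 68 ^ 236 ^ 55 ^ 132 = 86

86


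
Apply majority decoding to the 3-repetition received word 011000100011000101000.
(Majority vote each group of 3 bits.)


Groups: 011, 000, 100, 011, 000, 101, 000
Majority votes: 1001010

1001010


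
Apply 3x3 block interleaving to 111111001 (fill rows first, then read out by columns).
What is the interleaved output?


Matrix:
  111
  111
  001
Read columns: 110110111

110110111


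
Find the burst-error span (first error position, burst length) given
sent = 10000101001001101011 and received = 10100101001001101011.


XOR: 00100000000000000000

Burst at position 2, length 1


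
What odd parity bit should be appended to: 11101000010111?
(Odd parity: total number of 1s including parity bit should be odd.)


Number of 1s in data: 8
Parity bit: 1

1


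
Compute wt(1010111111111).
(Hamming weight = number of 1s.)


Counting 1s in 1010111111111

11


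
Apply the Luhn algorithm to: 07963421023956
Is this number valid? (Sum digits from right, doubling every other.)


Luhn sum = 61
61 mod 10 = 1

Invalid (Luhn sum mod 10 = 1)


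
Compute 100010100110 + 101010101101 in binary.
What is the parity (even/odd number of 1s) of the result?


100010100110 = 2214
101010101101 = 2733
Sum = 4947 = 1001101010011
1s count = 7

odd parity (7 ones in 1001101010011)


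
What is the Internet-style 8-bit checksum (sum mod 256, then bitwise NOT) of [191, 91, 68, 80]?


Sum = 430 mod 256 = 174
Complement = 81

81


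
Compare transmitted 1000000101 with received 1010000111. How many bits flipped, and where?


XOR: 0010000010

2 error(s) at position(s): 2, 8


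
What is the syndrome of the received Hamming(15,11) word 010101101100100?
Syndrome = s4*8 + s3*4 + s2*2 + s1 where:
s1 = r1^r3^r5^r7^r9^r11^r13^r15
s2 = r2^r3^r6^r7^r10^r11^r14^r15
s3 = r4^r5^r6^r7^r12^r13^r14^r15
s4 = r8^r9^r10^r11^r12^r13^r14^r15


s1=1, s2=0, s3=0, s4=1

Syndrome = 9 (error at position 9)


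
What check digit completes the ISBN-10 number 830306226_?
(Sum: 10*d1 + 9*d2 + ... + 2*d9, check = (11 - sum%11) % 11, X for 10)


Weighted sum: 184
184 mod 11 = 8

Check digit: 3


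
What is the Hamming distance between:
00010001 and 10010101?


XOR: 10000100
Count of 1s: 2

2


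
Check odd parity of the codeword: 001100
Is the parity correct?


Number of 1s: 2

No, parity error (2 ones)


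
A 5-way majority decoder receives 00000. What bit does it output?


Ones: 0 out of 5
Threshold: 3

0 (0/5 voted 1)


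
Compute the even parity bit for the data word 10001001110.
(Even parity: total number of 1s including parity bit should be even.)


Number of 1s in data: 5
Parity bit: 1

1


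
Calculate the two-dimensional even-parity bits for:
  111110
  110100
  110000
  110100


Row parities: 1101
Column parities: 001110

Row P: 1101, Col P: 001110, Corner: 1


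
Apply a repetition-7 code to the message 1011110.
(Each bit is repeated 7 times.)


Each bit -> 7 copies

1111111000000011111111111111111111111111110000000


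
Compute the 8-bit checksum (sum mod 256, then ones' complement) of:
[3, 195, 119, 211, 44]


Sum = 572 mod 256 = 60
Complement = 195

195


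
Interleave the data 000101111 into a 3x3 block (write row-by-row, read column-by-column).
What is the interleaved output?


Matrix:
  000
  101
  111
Read columns: 011001011

011001011


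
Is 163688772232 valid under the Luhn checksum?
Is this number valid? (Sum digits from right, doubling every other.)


Luhn sum = 61
61 mod 10 = 1

Invalid (Luhn sum mod 10 = 1)


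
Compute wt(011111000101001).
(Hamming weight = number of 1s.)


Counting 1s in 011111000101001

8


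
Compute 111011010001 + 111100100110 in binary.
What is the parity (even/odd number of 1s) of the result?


111011010001 = 3793
111100100110 = 3878
Sum = 7671 = 1110111110111
1s count = 11

odd parity (11 ones in 1110111110111)


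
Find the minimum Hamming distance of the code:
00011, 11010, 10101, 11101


Comparing all pairs, minimum distance: 1
Can detect 0 errors, correct 0 errors

1


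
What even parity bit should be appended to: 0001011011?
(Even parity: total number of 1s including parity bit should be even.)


Number of 1s in data: 5
Parity bit: 1

1


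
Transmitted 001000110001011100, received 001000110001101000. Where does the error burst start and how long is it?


XOR: 000000000000110100

Burst at position 12, length 4


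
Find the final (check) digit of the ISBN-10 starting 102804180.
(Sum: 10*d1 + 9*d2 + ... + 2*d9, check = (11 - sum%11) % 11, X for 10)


Weighted sum: 130
130 mod 11 = 9

Check digit: 2


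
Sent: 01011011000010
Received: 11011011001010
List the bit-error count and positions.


XOR: 10000000001000

2 error(s) at position(s): 0, 10


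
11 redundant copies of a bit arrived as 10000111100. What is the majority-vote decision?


Ones: 5 out of 11
Threshold: 6

0 (5/11 voted 1)


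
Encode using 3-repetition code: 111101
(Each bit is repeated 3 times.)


Each bit -> 3 copies

111111111111000111


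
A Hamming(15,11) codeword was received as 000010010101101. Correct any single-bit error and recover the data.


Syndrome = 9: error at position 9

Data: 01001101101 (corrected bit 9)


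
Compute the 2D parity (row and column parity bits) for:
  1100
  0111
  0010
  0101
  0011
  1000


Row parities: 011001
Column parities: 0111

Row P: 011001, Col P: 0111, Corner: 1


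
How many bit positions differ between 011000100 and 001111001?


XOR: 010111101
Count of 1s: 6

6


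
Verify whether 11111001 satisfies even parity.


Number of 1s: 6

Yes, parity is correct (6 ones)


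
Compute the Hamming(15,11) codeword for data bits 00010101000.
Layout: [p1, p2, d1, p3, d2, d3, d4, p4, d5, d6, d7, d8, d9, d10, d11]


Parity bits: p1=1, p2=0, p3=0, p4=0

100000100101000


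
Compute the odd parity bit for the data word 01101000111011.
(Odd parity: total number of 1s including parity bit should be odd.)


Number of 1s in data: 8
Parity bit: 1

1


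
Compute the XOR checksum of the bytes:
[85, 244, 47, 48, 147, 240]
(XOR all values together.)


XOR chain: 85 ^ 244 ^ 47 ^ 48 ^ 147 ^ 240 = 221

221


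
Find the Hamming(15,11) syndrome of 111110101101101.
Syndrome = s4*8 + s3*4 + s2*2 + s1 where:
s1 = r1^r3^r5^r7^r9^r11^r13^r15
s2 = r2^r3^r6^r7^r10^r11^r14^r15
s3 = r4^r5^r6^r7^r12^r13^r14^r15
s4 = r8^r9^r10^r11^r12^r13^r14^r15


s1=1, s2=1, s3=0, s4=1

Syndrome = 11 (error at position 11)


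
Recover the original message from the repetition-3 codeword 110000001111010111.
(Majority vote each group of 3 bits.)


Groups: 110, 000, 001, 111, 010, 111
Majority votes: 100101

100101


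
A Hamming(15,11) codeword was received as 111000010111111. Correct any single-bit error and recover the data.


Syndrome = 9: error at position 9

Data: 10001111111 (corrected bit 9)


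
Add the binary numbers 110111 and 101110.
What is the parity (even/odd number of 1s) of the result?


110111 = 55
101110 = 46
Sum = 101 = 1100101
1s count = 4

even parity (4 ones in 1100101)


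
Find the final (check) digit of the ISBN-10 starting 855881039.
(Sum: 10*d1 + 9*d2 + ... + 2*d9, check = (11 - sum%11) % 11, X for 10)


Weighted sum: 301
301 mod 11 = 4

Check digit: 7


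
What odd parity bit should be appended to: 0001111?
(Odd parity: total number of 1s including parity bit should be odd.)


Number of 1s in data: 4
Parity bit: 1

1


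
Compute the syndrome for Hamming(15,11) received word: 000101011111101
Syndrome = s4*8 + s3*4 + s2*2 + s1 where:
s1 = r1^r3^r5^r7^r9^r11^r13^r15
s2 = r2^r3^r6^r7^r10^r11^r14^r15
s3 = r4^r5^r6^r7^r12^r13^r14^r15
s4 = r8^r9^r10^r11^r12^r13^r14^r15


s1=0, s2=0, s3=1, s4=1

Syndrome = 12 (error at position 12)


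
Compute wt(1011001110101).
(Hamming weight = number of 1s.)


Counting 1s in 1011001110101

8


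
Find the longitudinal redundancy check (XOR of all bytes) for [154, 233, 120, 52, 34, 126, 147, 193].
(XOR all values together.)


XOR chain: 154 ^ 233 ^ 120 ^ 52 ^ 34 ^ 126 ^ 147 ^ 193 = 49

49


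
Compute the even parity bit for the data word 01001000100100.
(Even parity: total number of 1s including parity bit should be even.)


Number of 1s in data: 4
Parity bit: 0

0


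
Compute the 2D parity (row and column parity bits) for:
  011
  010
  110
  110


Row parities: 0100
Column parities: 001

Row P: 0100, Col P: 001, Corner: 1


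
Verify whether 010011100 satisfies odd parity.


Number of 1s: 4

No, parity error (4 ones)


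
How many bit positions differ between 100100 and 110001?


XOR: 010101
Count of 1s: 3

3


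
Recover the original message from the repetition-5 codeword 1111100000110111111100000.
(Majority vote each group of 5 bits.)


Groups: 11111, 00000, 11011, 11111, 00000
Majority votes: 10110

10110


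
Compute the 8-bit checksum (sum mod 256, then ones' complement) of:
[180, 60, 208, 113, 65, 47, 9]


Sum = 682 mod 256 = 170
Complement = 85

85


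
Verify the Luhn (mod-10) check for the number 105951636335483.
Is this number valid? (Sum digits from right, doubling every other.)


Luhn sum = 64
64 mod 10 = 4

Invalid (Luhn sum mod 10 = 4)


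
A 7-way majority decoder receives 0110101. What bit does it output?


Ones: 4 out of 7
Threshold: 4

1 (4/7 voted 1)


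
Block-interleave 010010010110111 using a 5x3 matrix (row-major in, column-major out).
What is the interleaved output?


Matrix:
  010
  010
  010
  110
  111
Read columns: 000111111100001

000111111100001


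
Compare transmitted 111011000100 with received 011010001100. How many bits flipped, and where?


XOR: 100001001000

3 error(s) at position(s): 0, 5, 8


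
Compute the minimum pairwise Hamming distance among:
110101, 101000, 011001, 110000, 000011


Comparing all pairs, minimum distance: 2
Can detect 1 errors, correct 0 errors

2


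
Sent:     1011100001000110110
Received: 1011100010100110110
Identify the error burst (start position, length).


XOR: 0000000011100000000

Burst at position 8, length 3


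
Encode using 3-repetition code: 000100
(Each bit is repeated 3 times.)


Each bit -> 3 copies

000000000111000000


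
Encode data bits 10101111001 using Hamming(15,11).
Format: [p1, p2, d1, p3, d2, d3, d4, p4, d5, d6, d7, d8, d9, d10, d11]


Parity bits: p1=0, p2=1, p3=1, p4=1

011101011111001


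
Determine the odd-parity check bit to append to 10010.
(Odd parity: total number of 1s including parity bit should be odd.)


Number of 1s in data: 2
Parity bit: 1

1


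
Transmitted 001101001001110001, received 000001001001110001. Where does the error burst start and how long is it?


XOR: 001100000000000000

Burst at position 2, length 2


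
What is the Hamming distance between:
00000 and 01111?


XOR: 01111
Count of 1s: 4

4


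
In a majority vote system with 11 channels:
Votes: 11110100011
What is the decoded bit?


Ones: 7 out of 11
Threshold: 6

1 (7/11 voted 1)


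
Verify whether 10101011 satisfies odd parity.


Number of 1s: 5

Yes, parity is correct (5 ones)


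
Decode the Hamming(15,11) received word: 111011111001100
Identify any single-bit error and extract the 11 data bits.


Syndrome = 4: error at position 4

Data: 11111001100 (corrected bit 4)


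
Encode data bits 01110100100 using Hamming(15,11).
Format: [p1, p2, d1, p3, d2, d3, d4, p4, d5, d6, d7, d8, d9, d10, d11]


Parity bits: p1=1, p2=1, p3=0, p4=0

110011100100100


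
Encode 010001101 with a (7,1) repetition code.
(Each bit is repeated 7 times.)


Each bit -> 7 copies

000000011111110000000000000000000001111111111111100000001111111


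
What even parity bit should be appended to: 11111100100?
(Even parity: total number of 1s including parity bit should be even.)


Number of 1s in data: 7
Parity bit: 1

1


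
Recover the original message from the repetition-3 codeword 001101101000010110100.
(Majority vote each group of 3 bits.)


Groups: 001, 101, 101, 000, 010, 110, 100
Majority votes: 0110010

0110010


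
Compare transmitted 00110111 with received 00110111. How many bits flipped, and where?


XOR: 00000000

0 errors (received matches sent)


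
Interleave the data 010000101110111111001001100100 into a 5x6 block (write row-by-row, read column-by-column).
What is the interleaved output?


Matrix:
  010000
  101110
  111111
  001001
  100100
Read columns: 011011010001110011010110000110

011011010001110011010110000110


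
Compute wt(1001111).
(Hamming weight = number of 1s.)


Counting 1s in 1001111

5


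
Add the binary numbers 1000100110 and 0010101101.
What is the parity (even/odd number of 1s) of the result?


1000100110 = 550
0010101101 = 173
Sum = 723 = 1011010011
1s count = 6

even parity (6 ones in 1011010011)


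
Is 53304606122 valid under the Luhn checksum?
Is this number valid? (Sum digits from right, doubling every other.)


Luhn sum = 31
31 mod 10 = 1

Invalid (Luhn sum mod 10 = 1)


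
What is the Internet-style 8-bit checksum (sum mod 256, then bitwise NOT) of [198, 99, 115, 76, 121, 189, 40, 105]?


Sum = 943 mod 256 = 175
Complement = 80

80


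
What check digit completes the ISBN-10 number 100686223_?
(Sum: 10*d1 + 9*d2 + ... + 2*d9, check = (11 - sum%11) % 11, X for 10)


Weighted sum: 150
150 mod 11 = 7

Check digit: 4


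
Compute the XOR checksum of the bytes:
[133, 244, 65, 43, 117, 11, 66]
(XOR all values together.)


XOR chain: 133 ^ 244 ^ 65 ^ 43 ^ 117 ^ 11 ^ 66 = 39

39


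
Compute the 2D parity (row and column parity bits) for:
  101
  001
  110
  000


Row parities: 0100
Column parities: 010

Row P: 0100, Col P: 010, Corner: 1


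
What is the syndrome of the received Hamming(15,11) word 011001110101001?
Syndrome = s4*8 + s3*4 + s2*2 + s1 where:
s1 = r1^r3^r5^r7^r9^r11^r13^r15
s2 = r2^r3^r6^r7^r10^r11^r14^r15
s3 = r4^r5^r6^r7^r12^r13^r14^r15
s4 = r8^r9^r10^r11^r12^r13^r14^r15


s1=1, s2=0, s3=0, s4=0

Syndrome = 1 (error at position 1)


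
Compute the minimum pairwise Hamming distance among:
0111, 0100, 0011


Comparing all pairs, minimum distance: 1
Can detect 0 errors, correct 0 errors

1


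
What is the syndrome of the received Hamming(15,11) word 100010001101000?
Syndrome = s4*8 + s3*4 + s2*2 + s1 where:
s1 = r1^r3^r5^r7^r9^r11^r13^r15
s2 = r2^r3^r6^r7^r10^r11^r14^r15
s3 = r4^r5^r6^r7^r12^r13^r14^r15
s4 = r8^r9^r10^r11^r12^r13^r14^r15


s1=1, s2=1, s3=0, s4=1

Syndrome = 11 (error at position 11)


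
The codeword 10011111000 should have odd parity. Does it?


Number of 1s: 6

No, parity error (6 ones)


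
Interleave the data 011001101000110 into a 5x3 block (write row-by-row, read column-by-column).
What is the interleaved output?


Matrix:
  011
  001
  101
  000
  110
Read columns: 001011000111100

001011000111100


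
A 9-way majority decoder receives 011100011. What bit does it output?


Ones: 5 out of 9
Threshold: 5

1 (5/9 voted 1)


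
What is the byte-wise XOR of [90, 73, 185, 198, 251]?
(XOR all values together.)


XOR chain: 90 ^ 73 ^ 185 ^ 198 ^ 251 = 151

151


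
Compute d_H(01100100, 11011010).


XOR: 10111110
Count of 1s: 6

6


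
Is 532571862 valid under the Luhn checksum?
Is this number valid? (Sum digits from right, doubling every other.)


Luhn sum = 36
36 mod 10 = 6

Invalid (Luhn sum mod 10 = 6)


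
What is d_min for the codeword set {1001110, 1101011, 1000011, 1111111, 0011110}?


Comparing all pairs, minimum distance: 2
Can detect 1 errors, correct 0 errors

2


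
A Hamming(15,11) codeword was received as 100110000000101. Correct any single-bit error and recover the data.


Syndrome = 2: error at position 2

Data: 01000000101 (corrected bit 2)


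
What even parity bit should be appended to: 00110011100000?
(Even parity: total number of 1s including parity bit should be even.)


Number of 1s in data: 5
Parity bit: 1

1


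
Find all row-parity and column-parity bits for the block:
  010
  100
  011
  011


Row parities: 1100
Column parities: 110

Row P: 1100, Col P: 110, Corner: 0


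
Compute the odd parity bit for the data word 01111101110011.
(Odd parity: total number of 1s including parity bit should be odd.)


Number of 1s in data: 10
Parity bit: 1

1


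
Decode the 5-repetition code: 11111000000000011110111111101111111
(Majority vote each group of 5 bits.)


Groups: 11111, 00000, 00000, 11110, 11111, 11011, 11111
Majority votes: 1001111

1001111


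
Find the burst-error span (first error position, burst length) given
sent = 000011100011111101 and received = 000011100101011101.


XOR: 000000000110100000

Burst at position 9, length 4


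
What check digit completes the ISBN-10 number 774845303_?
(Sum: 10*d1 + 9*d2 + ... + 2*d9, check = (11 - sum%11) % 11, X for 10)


Weighted sum: 288
288 mod 11 = 2

Check digit: 9


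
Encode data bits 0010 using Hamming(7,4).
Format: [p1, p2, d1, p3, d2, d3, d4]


Parity bits: p1=0, p2=1, p3=1

0101010


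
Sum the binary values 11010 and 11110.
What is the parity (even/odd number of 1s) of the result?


11010 = 26
11110 = 30
Sum = 56 = 111000
1s count = 3

odd parity (3 ones in 111000)


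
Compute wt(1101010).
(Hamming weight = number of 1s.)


Counting 1s in 1101010

4


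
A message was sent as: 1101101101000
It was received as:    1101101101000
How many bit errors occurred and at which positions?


XOR: 0000000000000

0 errors (received matches sent)


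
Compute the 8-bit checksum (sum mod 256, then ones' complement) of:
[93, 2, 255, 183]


Sum = 533 mod 256 = 21
Complement = 234

234


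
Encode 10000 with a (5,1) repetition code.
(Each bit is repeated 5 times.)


Each bit -> 5 copies

1111100000000000000000000


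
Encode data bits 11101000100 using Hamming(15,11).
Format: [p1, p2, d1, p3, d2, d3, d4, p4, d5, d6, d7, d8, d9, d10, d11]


Parity bits: p1=0, p2=0, p3=1, p4=0

001111001000100


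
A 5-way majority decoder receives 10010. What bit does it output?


Ones: 2 out of 5
Threshold: 3

0 (2/5 voted 1)


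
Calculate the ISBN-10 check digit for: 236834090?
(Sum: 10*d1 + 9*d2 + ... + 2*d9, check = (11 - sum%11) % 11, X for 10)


Weighted sum: 216
216 mod 11 = 7

Check digit: 4


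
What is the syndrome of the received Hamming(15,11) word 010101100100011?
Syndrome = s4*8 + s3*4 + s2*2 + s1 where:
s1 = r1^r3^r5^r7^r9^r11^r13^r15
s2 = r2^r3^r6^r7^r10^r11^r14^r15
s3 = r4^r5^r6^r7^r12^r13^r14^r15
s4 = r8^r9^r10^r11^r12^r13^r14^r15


s1=0, s2=0, s3=1, s4=1

Syndrome = 12 (error at position 12)


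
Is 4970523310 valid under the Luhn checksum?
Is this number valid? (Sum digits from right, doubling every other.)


Luhn sum = 36
36 mod 10 = 6

Invalid (Luhn sum mod 10 = 6)


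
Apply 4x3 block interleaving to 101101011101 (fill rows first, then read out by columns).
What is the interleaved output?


Matrix:
  101
  101
  011
  101
Read columns: 110100101111

110100101111


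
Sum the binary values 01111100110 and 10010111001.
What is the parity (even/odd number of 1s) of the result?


01111100110 = 998
10010111001 = 1209
Sum = 2207 = 100010011111
1s count = 7

odd parity (7 ones in 100010011111)


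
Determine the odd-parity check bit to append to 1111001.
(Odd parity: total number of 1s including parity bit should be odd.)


Number of 1s in data: 5
Parity bit: 0

0


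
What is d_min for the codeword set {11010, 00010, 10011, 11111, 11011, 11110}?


Comparing all pairs, minimum distance: 1
Can detect 0 errors, correct 0 errors

1


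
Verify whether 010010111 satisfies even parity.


Number of 1s: 5

No, parity error (5 ones)


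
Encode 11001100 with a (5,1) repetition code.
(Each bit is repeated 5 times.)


Each bit -> 5 copies

1111111111000000000011111111110000000000


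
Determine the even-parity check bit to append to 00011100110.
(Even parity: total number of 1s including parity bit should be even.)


Number of 1s in data: 5
Parity bit: 1

1


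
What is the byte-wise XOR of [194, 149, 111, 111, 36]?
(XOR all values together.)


XOR chain: 194 ^ 149 ^ 111 ^ 111 ^ 36 = 115

115


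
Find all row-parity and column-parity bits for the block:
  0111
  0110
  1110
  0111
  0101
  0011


Row parities: 101100
Column parities: 1110

Row P: 101100, Col P: 1110, Corner: 1


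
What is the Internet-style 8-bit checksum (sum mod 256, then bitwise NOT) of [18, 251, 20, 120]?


Sum = 409 mod 256 = 153
Complement = 102

102


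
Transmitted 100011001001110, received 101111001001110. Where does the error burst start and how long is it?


XOR: 001100000000000

Burst at position 2, length 2


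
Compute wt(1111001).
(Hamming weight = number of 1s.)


Counting 1s in 1111001

5


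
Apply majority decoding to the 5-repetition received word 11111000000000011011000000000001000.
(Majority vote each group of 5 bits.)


Groups: 11111, 00000, 00000, 11011, 00000, 00000, 01000
Majority votes: 1001000

1001000


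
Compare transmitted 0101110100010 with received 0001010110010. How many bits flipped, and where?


XOR: 0100100010000

3 error(s) at position(s): 1, 4, 8


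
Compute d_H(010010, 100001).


XOR: 110011
Count of 1s: 4

4


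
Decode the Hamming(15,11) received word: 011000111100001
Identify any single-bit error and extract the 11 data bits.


Syndrome = 2: error at position 2

Data: 10011100001 (corrected bit 2)


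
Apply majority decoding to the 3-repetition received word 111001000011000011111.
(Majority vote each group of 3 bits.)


Groups: 111, 001, 000, 011, 000, 011, 111
Majority votes: 1001011

1001011


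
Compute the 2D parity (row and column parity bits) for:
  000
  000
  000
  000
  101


Row parities: 00000
Column parities: 101

Row P: 00000, Col P: 101, Corner: 0


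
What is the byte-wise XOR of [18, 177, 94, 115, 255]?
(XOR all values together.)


XOR chain: 18 ^ 177 ^ 94 ^ 115 ^ 255 = 113

113


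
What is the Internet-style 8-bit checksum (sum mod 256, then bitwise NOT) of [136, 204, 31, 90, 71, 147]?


Sum = 679 mod 256 = 167
Complement = 88

88


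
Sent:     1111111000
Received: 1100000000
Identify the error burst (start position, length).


XOR: 0011111000

Burst at position 2, length 5


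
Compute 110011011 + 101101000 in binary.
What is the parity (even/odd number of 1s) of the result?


110011011 = 411
101101000 = 360
Sum = 771 = 1100000011
1s count = 4

even parity (4 ones in 1100000011)


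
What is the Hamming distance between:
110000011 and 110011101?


XOR: 000011110
Count of 1s: 4

4


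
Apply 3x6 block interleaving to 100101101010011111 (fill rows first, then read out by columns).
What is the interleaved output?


Matrix:
  100101
  101010
  011111
Read columns: 110001011101011101

110001011101011101


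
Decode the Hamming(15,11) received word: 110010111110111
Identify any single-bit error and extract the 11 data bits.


Syndrome = 13: error at position 13

Data: 01011110011 (corrected bit 13)


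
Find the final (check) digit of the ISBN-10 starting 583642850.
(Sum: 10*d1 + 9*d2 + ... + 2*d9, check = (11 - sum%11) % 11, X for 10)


Weighted sum: 269
269 mod 11 = 5

Check digit: 6


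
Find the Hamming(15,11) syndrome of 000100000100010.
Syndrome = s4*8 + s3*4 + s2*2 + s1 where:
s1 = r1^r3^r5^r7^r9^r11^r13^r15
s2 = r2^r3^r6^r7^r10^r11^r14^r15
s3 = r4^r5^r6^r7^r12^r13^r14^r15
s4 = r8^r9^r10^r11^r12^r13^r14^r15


s1=0, s2=0, s3=0, s4=0

Syndrome = 0 (no error)


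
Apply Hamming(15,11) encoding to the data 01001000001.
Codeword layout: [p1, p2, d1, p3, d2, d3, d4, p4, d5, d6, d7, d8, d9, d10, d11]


Parity bits: p1=1, p2=1, p3=0, p4=0

110010001000001


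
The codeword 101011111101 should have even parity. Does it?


Number of 1s: 9

No, parity error (9 ones)


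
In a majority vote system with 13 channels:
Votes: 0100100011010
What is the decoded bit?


Ones: 5 out of 13
Threshold: 7

0 (5/13 voted 1)


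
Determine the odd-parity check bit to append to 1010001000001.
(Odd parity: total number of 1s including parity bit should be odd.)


Number of 1s in data: 4
Parity bit: 1

1


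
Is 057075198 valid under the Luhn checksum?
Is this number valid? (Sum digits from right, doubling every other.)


Luhn sum = 34
34 mod 10 = 4

Invalid (Luhn sum mod 10 = 4)


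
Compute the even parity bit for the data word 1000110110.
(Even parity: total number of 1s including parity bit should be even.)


Number of 1s in data: 5
Parity bit: 1

1


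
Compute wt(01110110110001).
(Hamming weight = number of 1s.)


Counting 1s in 01110110110001

8


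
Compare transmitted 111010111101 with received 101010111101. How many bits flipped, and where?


XOR: 010000000000

1 error(s) at position(s): 1


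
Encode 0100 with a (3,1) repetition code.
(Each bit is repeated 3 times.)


Each bit -> 3 copies

000111000000


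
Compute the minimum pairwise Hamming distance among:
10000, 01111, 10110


Comparing all pairs, minimum distance: 2
Can detect 1 errors, correct 0 errors

2


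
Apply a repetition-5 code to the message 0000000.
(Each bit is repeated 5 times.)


Each bit -> 5 copies

00000000000000000000000000000000000


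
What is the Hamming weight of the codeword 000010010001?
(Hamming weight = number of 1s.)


Counting 1s in 000010010001

3


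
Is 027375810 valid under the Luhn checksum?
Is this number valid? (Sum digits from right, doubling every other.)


Luhn sum = 35
35 mod 10 = 5

Invalid (Luhn sum mod 10 = 5)


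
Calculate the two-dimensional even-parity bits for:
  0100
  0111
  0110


Row parities: 110
Column parities: 0101

Row P: 110, Col P: 0101, Corner: 0


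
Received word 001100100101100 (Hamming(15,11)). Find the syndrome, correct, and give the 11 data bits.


Syndrome = 11: error at position 11

Data: 10010111100 (corrected bit 11)


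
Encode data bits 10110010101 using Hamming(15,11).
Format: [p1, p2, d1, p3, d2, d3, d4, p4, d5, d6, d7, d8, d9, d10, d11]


Parity bits: p1=1, p2=1, p3=0, p4=1

111001110010101


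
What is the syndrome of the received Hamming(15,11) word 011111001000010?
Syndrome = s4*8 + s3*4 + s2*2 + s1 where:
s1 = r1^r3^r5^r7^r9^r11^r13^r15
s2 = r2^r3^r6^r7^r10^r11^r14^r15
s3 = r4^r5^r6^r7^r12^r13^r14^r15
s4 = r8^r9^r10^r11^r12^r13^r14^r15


s1=1, s2=0, s3=0, s4=0

Syndrome = 1 (error at position 1)


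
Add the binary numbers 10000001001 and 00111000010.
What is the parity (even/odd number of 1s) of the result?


10000001001 = 1033
00111000010 = 450
Sum = 1483 = 10111001011
1s count = 7

odd parity (7 ones in 10111001011)


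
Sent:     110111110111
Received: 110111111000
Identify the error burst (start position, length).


XOR: 000000001111

Burst at position 8, length 4


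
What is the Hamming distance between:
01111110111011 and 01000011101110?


XOR: 00111101010101
Count of 1s: 8

8


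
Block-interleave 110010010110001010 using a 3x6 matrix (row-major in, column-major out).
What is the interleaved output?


Matrix:
  110010
  010110
  001010
Read columns: 100110001010111000

100110001010111000


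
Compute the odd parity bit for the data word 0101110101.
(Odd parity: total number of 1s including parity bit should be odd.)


Number of 1s in data: 6
Parity bit: 1

1


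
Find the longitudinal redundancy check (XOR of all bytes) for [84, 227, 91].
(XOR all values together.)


XOR chain: 84 ^ 227 ^ 91 = 236

236


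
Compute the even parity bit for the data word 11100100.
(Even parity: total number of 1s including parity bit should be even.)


Number of 1s in data: 4
Parity bit: 0

0


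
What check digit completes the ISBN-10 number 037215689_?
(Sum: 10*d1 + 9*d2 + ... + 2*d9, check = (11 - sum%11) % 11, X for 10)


Weighted sum: 194
194 mod 11 = 7

Check digit: 4


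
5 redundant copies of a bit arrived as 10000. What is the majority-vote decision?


Ones: 1 out of 5
Threshold: 3

0 (1/5 voted 1)


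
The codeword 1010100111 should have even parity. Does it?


Number of 1s: 6

Yes, parity is correct (6 ones)


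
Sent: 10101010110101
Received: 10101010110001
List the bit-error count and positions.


XOR: 00000000000100

1 error(s) at position(s): 11


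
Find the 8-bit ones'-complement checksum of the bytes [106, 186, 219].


Sum = 511 mod 256 = 255
Complement = 0

0


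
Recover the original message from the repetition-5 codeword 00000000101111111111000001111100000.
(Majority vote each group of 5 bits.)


Groups: 00000, 00010, 11111, 11111, 00000, 11111, 00000
Majority votes: 0011010

0011010


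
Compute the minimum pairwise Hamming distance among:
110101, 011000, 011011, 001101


Comparing all pairs, minimum distance: 2
Can detect 1 errors, correct 0 errors

2


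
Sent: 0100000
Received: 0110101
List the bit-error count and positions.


XOR: 0010101

3 error(s) at position(s): 2, 4, 6


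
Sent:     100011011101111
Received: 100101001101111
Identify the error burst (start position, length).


XOR: 000110010000000

Burst at position 3, length 5


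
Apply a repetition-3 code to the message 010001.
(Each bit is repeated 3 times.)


Each bit -> 3 copies

000111000000000111


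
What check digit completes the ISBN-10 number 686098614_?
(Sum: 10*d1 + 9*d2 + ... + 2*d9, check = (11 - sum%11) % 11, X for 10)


Weighted sum: 309
309 mod 11 = 1

Check digit: X


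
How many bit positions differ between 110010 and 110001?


XOR: 000011
Count of 1s: 2

2


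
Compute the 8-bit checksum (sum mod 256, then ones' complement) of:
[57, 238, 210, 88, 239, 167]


Sum = 999 mod 256 = 231
Complement = 24

24


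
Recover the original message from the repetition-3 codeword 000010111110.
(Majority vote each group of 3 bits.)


Groups: 000, 010, 111, 110
Majority votes: 0011

0011


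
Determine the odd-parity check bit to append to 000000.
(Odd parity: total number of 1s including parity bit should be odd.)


Number of 1s in data: 0
Parity bit: 1

1


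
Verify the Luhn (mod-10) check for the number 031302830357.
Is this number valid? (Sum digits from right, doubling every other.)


Luhn sum = 31
31 mod 10 = 1

Invalid (Luhn sum mod 10 = 1)


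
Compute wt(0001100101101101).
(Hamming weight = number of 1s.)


Counting 1s in 0001100101101101

8


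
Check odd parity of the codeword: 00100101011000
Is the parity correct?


Number of 1s: 5

Yes, parity is correct (5 ones)


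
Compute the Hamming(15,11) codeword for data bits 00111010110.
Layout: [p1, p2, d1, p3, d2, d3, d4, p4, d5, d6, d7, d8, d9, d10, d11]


Parity bits: p1=0, p2=0, p3=0, p4=0

000001101010110


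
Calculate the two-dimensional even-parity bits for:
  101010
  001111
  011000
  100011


Row parities: 1001
Column parities: 011110

Row P: 1001, Col P: 011110, Corner: 0


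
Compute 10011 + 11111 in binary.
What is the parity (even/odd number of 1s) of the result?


10011 = 19
11111 = 31
Sum = 50 = 110010
1s count = 3

odd parity (3 ones in 110010)


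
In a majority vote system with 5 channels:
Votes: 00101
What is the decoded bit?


Ones: 2 out of 5
Threshold: 3

0 (2/5 voted 1)


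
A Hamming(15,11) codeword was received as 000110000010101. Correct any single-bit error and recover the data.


Syndrome = 8: error at position 8

Data: 01000010101 (corrected bit 8)


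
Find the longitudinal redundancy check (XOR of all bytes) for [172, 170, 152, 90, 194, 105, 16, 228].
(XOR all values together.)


XOR chain: 172 ^ 170 ^ 152 ^ 90 ^ 194 ^ 105 ^ 16 ^ 228 = 155

155


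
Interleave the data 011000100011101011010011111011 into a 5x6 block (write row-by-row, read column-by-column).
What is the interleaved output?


Matrix:
  011000
  100011
  101011
  010011
  111011
Read columns: 011011001110101000000111101111

011011001110101000000111101111


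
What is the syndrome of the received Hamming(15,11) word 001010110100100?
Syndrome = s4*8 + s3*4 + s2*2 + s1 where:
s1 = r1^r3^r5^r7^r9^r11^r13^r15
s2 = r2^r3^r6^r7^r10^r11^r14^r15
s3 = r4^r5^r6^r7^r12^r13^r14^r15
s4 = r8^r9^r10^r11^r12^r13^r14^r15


s1=0, s2=1, s3=1, s4=1

Syndrome = 14 (error at position 14)


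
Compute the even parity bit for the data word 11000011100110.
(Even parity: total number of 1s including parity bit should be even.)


Number of 1s in data: 7
Parity bit: 1

1


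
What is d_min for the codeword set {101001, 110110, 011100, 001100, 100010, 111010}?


Comparing all pairs, minimum distance: 1
Can detect 0 errors, correct 0 errors

1


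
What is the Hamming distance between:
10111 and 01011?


XOR: 11100
Count of 1s: 3

3


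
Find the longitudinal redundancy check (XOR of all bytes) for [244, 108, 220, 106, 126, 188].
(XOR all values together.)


XOR chain: 244 ^ 108 ^ 220 ^ 106 ^ 126 ^ 188 = 236

236


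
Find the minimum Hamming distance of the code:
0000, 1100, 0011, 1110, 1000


Comparing all pairs, minimum distance: 1
Can detect 0 errors, correct 0 errors

1


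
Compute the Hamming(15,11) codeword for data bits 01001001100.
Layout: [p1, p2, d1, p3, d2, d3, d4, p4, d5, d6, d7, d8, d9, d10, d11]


Parity bits: p1=1, p2=0, p3=1, p4=1

100110011001100


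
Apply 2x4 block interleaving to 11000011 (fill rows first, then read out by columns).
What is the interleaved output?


Matrix:
  1100
  0011
Read columns: 10100101

10100101


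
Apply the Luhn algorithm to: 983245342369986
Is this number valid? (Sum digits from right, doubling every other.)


Luhn sum = 84
84 mod 10 = 4

Invalid (Luhn sum mod 10 = 4)


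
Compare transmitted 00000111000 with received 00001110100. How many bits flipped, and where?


XOR: 00001001100

3 error(s) at position(s): 4, 7, 8


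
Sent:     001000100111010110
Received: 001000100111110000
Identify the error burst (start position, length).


XOR: 000000000000100110

Burst at position 12, length 5


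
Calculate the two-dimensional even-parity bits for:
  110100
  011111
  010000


Row parities: 111
Column parities: 111011

Row P: 111, Col P: 111011, Corner: 1
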